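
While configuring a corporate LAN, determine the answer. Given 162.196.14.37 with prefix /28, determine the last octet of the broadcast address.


Given: IP = 162.196.14.37, prefix = /28
Host bits = 32 - 28 = 4
Network last octet = 37 AND mask = 32
Host part size = 2^4 - 1 = 15
Broadcast last octet = 32 OR 15 = 47

47


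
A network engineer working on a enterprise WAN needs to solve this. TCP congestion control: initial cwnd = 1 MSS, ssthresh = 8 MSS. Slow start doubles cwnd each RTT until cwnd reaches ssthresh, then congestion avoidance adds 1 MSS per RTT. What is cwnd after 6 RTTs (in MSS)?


RTT 0: cwnd = 1 MSS (initial)
RTT 1: cwnd = 2 MSS (slow start, doubled)
RTT 2: cwnd = 4 MSS (slow start, doubled)
RTT 3: cwnd = 8 MSS (slow start, doubled)
RTT 4: cwnd = 9 MSS (congestion avoidance, +1)
RTT 5: cwnd = 10 MSS (congestion avoidance, +1)
RTT 6: cwnd = 11 MSS (congestion avoidance, +1)

11


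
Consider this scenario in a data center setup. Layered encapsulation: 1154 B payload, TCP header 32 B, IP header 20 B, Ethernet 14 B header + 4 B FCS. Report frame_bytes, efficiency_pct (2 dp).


TCP segment = 1154 + 32 = 1186 B
IP packet = 1186 + 20 = 1206 B
Ethernet frame = 1206 + 14 + 4 = 1224 B
Efficiency = app / frame = 1154 / 1224 = 0.942810 = 94.2810% -> 94.28% (2 dp)

1224, 94.28


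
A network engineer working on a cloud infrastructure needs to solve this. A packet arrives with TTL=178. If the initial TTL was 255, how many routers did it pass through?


Given: initial TTL = 255, received TTL = 178
Hops = initial TTL - received TTL
Hops = 255 - 178 = 77

77


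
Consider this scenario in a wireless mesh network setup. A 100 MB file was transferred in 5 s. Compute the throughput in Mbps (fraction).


Given: file = 100 MB, time = 5 s
File in Mb = 100 * 8 = 800 Mb
Throughput = 800 / 5 Mbps
Throughput = 160 Mbps

160


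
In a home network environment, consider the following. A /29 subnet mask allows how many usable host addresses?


Given: subnet mask /29
Host bits = 32 - 29 = 3
Total addresses = 2^3 = 8
Usable hosts = 8 - 2 (network + broadcast) = 6

6


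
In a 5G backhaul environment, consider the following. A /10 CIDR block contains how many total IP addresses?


Given: CIDR prefix /10
Host bits = 32 - 10 = 22
Total addresses = 2^22 = 4194304

4194304


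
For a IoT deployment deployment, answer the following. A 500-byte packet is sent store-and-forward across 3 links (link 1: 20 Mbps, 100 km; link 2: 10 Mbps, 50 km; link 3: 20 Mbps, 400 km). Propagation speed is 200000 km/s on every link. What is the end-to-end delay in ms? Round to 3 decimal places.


Packet = 500 bytes = 4000 bits. Store-and-forward: sum (t_trans + t_prop) per link.
Link 1: t_trans = 4000/(20*10^6) s = 0.2000 ms; t_prop = 100/200000 s = 0.5000 ms; subtotal = 0.7000 ms
Link 2: t_trans = 4000/(10*10^6) s = 0.4000 ms; t_prop = 50/200000 s = 0.2500 ms; subtotal = 0.6500 ms
Link 3: t_trans = 4000/(20*10^6) s = 0.2000 ms; t_prop = 400/200000 s = 2.0000 ms; subtotal = 2.2000 ms
End-to-end = 0.7000 + 0.6500 + 2.2000 = 3.5500 ms -> 3.550 ms (3 dp)

3.550


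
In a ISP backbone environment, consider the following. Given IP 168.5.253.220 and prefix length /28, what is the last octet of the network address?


Given: IP = 168.5.253.220, prefix = /28
Subnet mask = 255.255.255.240
Last octet of IP: 220
Last octet of mask: 240
Network last octet = 220 AND 240 = 208

208


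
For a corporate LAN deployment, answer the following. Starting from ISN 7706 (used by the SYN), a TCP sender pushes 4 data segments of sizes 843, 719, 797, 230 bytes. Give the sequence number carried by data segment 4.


The SYN occupies sequence number ISN = 7706, so the first data byte is ISN + 1 = 7707.
SEQ of data segment i = (ISN + 1) + sum of payload sizes of segments 1..i-1.
Segment 1: SEQ = 7707, payload = 843 bytes
Segment 2: SEQ = 8550, payload = 719 bytes
Segment 3: SEQ = 9269, payload = 797 bytes
Segment 4: SEQ = 10066, payload = 230 bytes
SEQ of segment 4 = 7707 + 843 + 719 + 797 = 10066

10066


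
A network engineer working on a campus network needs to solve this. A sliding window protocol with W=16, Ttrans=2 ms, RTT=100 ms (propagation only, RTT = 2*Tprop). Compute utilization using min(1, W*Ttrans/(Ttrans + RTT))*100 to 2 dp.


Given: W = 16, Ttrans = 2 ms, RTT = 100 ms (= 2 * Tprop, Tprop = 50 ms)
Cycle time = Ttrans + RTT = 2 + 100 = 102 ms (first packet sent until its ACK returns)
W * Ttrans = 16 * 2 = 32 ms of sending per cycle
W * Ttrans / (Ttrans + RTT) = 32 / 102 = 0.313725
U = min(1, 0.313725) = 0.313725
U% = 31.37%

31.37


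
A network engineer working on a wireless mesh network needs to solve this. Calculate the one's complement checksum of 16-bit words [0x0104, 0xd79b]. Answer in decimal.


Given words: [0x0104, 0xd79b]
Step 1: Sum all words
Raw sum = 260 + 55195 = 55455
One's complement = ~55455 & 0xFFFF = 10080

10080


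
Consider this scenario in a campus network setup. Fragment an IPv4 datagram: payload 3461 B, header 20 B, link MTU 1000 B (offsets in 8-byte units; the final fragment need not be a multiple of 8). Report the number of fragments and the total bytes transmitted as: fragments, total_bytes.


Max data per non-final fragment = floor((MTU - header)/8)*8 = floor((1000 - 20)/8)*8 = floor(980/8)*8 = 976 B
Final fragment needs no 8-byte alignment: it can carry up to MTU - header = 980 B
Non-final fragments needed = ceil((payload - 980) / 976) = ceil(2481/976) = ceil(2.5420) = 3
Number of fragments = 3 + 1 = 4
Fragment sizes (data): 3 * 976 B + 533 B (last, 533 <= 980 OK)
Total bytes sent = payload + n_frags * header = 3461 + 4*20 = 3461 + 80 = 3541 B

4, 3541


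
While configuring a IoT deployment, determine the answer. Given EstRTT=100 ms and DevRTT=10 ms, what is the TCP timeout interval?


Given: EstRTT = 100 ms, DevRTT = 10 ms
Timeout = EstRTT + 4 * DevRTT
4 * DevRTT = 4 * 10 = 40
Timeout = 100 + 40 = 140 ms

140


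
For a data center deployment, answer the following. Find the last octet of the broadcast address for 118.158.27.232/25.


Given: IP = 118.158.27.232, prefix = /25
Host bits = 32 - 25 = 7
Network last octet = 232 AND mask = 128
Host part size = 2^7 - 1 = 127
Broadcast last octet = 128 OR 127 = 255

255


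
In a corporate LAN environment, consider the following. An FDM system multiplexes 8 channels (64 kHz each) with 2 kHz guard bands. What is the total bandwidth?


Given: 8 channels, 64 kHz each, guard = 2 kHz
Channel bandwidth = 8 * 64 = 512 kHz
Guard bands = 7 gaps * 2 kHz = 14 kHz
Total = 512 + 14 = 526 kHz

526


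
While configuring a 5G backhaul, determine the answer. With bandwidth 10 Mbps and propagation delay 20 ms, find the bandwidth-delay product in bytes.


Given: bandwidth = 10 Mbps, delay = 20 ms
BDP in bits = 10 * 10^6 * 20 / 1000
BDP in bits = 200000
BDP in bytes = 200000 / 8 = 25000

25000


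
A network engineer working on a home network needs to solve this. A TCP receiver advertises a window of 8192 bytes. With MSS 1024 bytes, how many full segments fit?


Given: RWND = 8192 bytes, MSS = 1024 bytes
Full segments = floor(RWND / MSS)
Full segments = floor(8192 / 1024)
Full segments = floor(8.0) = 8

8


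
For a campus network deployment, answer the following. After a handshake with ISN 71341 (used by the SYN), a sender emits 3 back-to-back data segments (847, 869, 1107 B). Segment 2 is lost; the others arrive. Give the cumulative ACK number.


SYN uses sequence number 71341; first data byte = ISN + 1 = 71342.
Segment 1: SEQ = 71342, len = 847 B, covers [71342, 72188]
Segment 2: SEQ = 72189, len = 869 B, covers [72189, 73057] [LOST]
Segment 3: SEQ = 73058, len = 1107 B, covers [73058, 74164]
In-order data received: bytes [71342, 72188] (segments 1..1).
Segment 2 missing -> gap begins at byte 72189; later segments buffered out of order.
Cumulative ACK = next expected in-order byte = 71342 + 847 = 72189

72189


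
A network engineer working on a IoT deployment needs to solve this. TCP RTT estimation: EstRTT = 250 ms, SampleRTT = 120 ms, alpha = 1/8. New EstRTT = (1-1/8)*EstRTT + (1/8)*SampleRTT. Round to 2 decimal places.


Given: EstRTT = 250 ms, SampleRTT = 120 ms, alpha = 1/8
New EstRTT = (1 - alpha) * EstRTT + alpha * SampleRTT
(7/8) * 250 = 218.75
(1/8) * 120 = 15
New EstRTT = 218.75 + 15 = 233.75 ms -> 233.75 ms (2 dp)

233.75


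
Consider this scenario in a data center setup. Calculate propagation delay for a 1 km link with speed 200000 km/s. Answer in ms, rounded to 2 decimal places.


Given: distance = 1 km, speed = 200000 km/s
Delay = distance / speed = 1 / 200000 seconds
Delay in ms = 1 * 1000 / 200000
Delay = 0.0050 ms
Rounded to 2 dp = 0.01 ms

0.01


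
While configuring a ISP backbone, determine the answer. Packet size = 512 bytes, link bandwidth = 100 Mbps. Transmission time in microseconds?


Given: packet = 512 bytes, bandwidth = 100 Mbps
Packet in bits = 512 * 8 = 4096 bits
Bandwidth = 100 * 10^6 = 100000000 bps
Time = 4096 / 100000000 seconds
Time in us = 4096 * 10^6 / 100000000 = 40.96

40.96


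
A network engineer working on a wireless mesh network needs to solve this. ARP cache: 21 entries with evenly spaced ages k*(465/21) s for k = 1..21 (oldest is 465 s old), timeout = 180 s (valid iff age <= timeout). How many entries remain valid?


Ages are k * 465/21 s for k = 1..21 (spacing = 22.1429 s).
Entry k is valid iff k * 465/21 <= 180 iff k <= 21 * 180 / 465 = 8.1290
n_valid = floor(8.1290) = 8
(n_stale = 21 - 8 = 13)

8


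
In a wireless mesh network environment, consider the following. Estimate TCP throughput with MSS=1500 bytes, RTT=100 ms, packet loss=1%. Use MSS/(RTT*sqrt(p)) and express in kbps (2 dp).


Given: MSS = 1500 bytes, RTT = 100 ms, loss = 1%
RTT in seconds = 100 / 1000 = 0.1
Loss rate = 1% = 0.01
sqrt(loss) = sqrt(0.01) = 0.1
Throughput (bytes/s) = 1500 / (0.1 * 0.1) = 150000.0000
Throughput (kbps) = 150000.0000 * 8 / 1000 = 1200.000000 -> 1200.00 kbps (2 dp)

1200.00


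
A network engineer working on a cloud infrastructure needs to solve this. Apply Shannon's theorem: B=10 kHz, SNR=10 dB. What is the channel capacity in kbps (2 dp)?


Given: B = 10 kHz, SNR = 10 dB
SNR linear = 10^(10/10) = 10
1 + SNR = 11
log2(11) = 3.4594316186
C = 10 * 1000 * 3.4594316186 = 34594.3162 bps
C = 34.594316 kbps -> 34.59 kbps (2 dp)

34.59


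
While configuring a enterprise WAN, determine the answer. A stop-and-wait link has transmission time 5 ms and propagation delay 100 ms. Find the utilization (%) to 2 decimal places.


Given: Ttrans = 5 ms, Tprop = 100 ms
RTT = 2 * Tprop = 2 * 100 = 200 ms
U = Ttrans / (Ttrans + RTT)
U = 5 / (5 + 200)
U = 5 / 205 = 0.02439
U% = 2.44%

2.44


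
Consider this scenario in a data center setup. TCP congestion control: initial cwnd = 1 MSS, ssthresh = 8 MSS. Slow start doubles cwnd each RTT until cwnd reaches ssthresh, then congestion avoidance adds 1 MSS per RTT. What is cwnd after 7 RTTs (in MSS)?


RTT 0: cwnd = 1 MSS (initial)
RTT 1: cwnd = 2 MSS (slow start, doubled)
RTT 2: cwnd = 4 MSS (slow start, doubled)
RTT 3: cwnd = 8 MSS (slow start, doubled)
RTT 4: cwnd = 9 MSS (congestion avoidance, +1)
RTT 5: cwnd = 10 MSS (congestion avoidance, +1)
RTT 6: cwnd = 11 MSS (congestion avoidance, +1)
RTT 7: cwnd = 12 MSS (congestion avoidance, +1)

12


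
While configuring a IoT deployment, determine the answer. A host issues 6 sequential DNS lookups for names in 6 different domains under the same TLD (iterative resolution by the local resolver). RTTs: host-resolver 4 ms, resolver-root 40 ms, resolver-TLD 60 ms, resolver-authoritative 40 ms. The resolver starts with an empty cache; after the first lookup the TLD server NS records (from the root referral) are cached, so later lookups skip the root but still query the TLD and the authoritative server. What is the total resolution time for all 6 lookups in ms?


Lookup 1 (cold cache): local + root + TLD + auth = 4 + 40 + 60 + 40 = 144 ms
Lookups 2..6 (TLD NS cached -> skip root; new domain -> still ask TLD and auth): local + TLD + auth = 4 + 60 + 40 = 104 ms each
Remaining 5 lookups: 5 * 104 = 520 ms
Total = 144 + 520 = 664 ms

664


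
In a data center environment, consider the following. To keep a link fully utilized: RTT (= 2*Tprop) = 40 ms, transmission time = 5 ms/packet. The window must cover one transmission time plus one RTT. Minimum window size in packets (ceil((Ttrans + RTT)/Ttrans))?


Given: Ttrans = 5 ms, RTT = 40 ms (= 2 * Tprop, Tprop = 20 ms)
Time until first ACK returns = Ttrans + RTT = 5 + 40 = 45 ms
Need W * Ttrans >= Ttrans + RTT  ->  W >= (Ttrans + RTT) / Ttrans
(Ttrans + RTT) / Ttrans = 45 / 5 = 9
W_min = ceil(9) = 9

9


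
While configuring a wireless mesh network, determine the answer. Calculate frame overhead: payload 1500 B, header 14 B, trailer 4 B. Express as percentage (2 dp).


Given: payload = 1500 B, header = 14 B, trailer = 4 B
Overhead bytes = header + trailer = 14 + 4 = 18
Total frame = payload + overhead = 1500 + 18 = 1518
Overhead % = 18 / 1518 * 100 = 1.1858% -> 1.19% (2 dp)

1.19


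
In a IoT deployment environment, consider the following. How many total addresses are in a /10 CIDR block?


Given: CIDR prefix /10
Host bits = 32 - 10 = 22
Total addresses = 2^22 = 4194304

4194304


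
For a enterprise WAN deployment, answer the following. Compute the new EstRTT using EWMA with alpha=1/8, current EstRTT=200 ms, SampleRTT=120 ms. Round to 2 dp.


Given: EstRTT = 200 ms, SampleRTT = 120 ms, alpha = 1/8
New EstRTT = (1 - alpha) * EstRTT + alpha * SampleRTT
(7/8) * 200 = 175
(1/8) * 120 = 15
New EstRTT = 175 + 15 = 190 ms -> 190.00 ms (2 dp)

190.00


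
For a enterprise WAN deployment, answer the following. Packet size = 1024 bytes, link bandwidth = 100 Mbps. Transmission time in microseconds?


Given: packet = 1024 bytes, bandwidth = 100 Mbps
Packet in bits = 1024 * 8 = 8192 bits
Bandwidth = 100 * 10^6 = 100000000 bps
Time = 8192 / 100000000 seconds
Time in us = 8192 * 10^6 / 100000000 = 81.92

81.92


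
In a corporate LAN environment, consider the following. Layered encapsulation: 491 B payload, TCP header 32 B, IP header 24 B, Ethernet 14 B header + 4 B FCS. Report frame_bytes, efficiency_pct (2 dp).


TCP segment = 491 + 32 = 523 B
IP packet = 523 + 24 = 547 B
Ethernet frame = 547 + 14 + 4 = 565 B
Efficiency = app / frame = 491 / 565 = 0.869027 = 86.9027% -> 86.90% (2 dp)

565, 86.90


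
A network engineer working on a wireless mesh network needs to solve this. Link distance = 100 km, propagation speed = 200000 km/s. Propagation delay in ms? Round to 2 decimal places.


Given: distance = 100 km, speed = 200000 km/s
Delay = distance / speed = 100 / 200000 seconds
Delay in ms = 100 * 1000 / 200000
Delay = 0.5000 ms
Rounded to 2 dp = 0.50 ms

0.50


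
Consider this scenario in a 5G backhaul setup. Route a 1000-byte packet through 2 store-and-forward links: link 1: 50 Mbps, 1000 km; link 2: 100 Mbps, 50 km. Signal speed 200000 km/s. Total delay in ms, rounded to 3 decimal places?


Packet = 1000 bytes = 8000 bits. Store-and-forward: sum (t_trans + t_prop) per link.
Link 1: t_trans = 8000/(50*10^6) s = 0.1600 ms; t_prop = 1000/200000 s = 5.0000 ms; subtotal = 5.1600 ms
Link 2: t_trans = 8000/(100*10^6) s = 0.0800 ms; t_prop = 50/200000 s = 0.2500 ms; subtotal = 0.3300 ms
End-to-end = 5.1600 + 0.3300 = 5.4900 ms -> 5.490 ms (3 dp)

5.490


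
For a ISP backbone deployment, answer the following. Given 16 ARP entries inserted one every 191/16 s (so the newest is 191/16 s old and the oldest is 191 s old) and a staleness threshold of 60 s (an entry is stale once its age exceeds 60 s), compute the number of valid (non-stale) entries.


Ages are k * 191/16 s for k = 1..16 (spacing = 11.9375 s).
Entry k is valid iff k * 191/16 <= 60 iff k <= 16 * 60 / 191 = 5.0262
n_valid = floor(5.0262) = 5
(n_stale = 16 - 5 = 11)

5


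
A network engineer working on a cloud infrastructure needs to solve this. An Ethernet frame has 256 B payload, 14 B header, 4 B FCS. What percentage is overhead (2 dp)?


Given: payload = 256 B, header = 14 B, trailer = 4 B
Overhead bytes = header + trailer = 14 + 4 = 18
Total frame = payload + overhead = 256 + 18 = 274
Overhead % = 18 / 274 * 100 = 6.5693% -> 6.57% (2 dp)

6.57


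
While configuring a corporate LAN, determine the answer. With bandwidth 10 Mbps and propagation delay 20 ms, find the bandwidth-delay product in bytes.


Given: bandwidth = 10 Mbps, delay = 20 ms
BDP in bits = 10 * 10^6 * 20 / 1000
BDP in bits = 200000
BDP in bytes = 200000 / 8 = 25000

25000


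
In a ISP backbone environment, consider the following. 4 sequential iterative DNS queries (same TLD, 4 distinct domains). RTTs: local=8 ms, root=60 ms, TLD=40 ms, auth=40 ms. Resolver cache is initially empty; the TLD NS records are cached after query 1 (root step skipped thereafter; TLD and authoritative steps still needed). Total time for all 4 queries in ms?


Lookup 1 (cold cache): local + root + TLD + auth = 8 + 60 + 40 + 40 = 148 ms
Lookups 2..4 (TLD NS cached -> skip root; new domain -> still ask TLD and auth): local + TLD + auth = 8 + 40 + 40 = 88 ms each
Remaining 3 lookups: 3 * 88 = 264 ms
Total = 148 + 264 = 412 ms

412


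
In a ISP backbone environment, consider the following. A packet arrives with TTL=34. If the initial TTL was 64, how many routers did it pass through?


Given: initial TTL = 64, received TTL = 34
Hops = initial TTL - received TTL
Hops = 64 - 34 = 30

30


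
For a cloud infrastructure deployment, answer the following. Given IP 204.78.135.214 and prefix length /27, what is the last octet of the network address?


Given: IP = 204.78.135.214, prefix = /27
Subnet mask = 255.255.255.224
Last octet of IP: 214
Last octet of mask: 224
Network last octet = 214 AND 224 = 192

192


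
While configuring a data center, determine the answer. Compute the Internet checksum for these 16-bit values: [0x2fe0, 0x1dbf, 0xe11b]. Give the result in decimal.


Given words: [0x2fe0, 0x1dbf, 0xe11b]
Step 1: Sum all words
Raw sum = 12256 + 7615 + 57627 = 77498
Step 2: Fold carry: (11962 + 1) = 11963
One's complement = ~11963 & 0xFFFF = 53572

53572


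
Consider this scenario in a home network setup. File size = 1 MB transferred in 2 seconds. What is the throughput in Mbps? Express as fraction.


Given: file = 1 MB, time = 2 s
File in Mb = 1 * 8 = 8 Mb
Throughput = 8 / 2 Mbps
Throughput = 4 Mbps

4


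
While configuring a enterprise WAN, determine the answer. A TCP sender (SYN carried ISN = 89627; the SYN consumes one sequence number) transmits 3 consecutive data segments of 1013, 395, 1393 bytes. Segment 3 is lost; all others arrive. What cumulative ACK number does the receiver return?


SYN uses sequence number 89627; first data byte = ISN + 1 = 89628.
Segment 1: SEQ = 89628, len = 1013 B, covers [89628, 90640]
Segment 2: SEQ = 90641, len = 395 B, covers [90641, 91035]
Segment 3: SEQ = 91036, len = 1393 B, covers [91036, 92428] [LOST]
In-order data received: bytes [89628, 91035] (segments 1..2).
Segment 3 missing -> gap begins at byte 91036.
Cumulative ACK = next expected in-order byte = 89628 + 1013 + 395 = 91036

91036


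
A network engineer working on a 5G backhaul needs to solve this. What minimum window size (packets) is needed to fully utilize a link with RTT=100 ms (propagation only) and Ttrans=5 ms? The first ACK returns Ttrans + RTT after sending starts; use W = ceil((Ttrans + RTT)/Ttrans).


Given: Ttrans = 5 ms, RTT = 100 ms (= 2 * Tprop, Tprop = 50 ms)
Time until first ACK returns = Ttrans + RTT = 5 + 100 = 105 ms
Need W * Ttrans >= Ttrans + RTT  ->  W >= (Ttrans + RTT) / Ttrans
(Ttrans + RTT) / Ttrans = 105 / 5 = 21
W_min = ceil(21) = 21

21


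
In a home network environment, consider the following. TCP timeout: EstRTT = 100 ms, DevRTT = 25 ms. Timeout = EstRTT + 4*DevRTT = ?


Given: EstRTT = 100 ms, DevRTT = 25 ms
Timeout = EstRTT + 4 * DevRTT
4 * DevRTT = 4 * 25 = 100
Timeout = 100 + 100 = 200 ms

200


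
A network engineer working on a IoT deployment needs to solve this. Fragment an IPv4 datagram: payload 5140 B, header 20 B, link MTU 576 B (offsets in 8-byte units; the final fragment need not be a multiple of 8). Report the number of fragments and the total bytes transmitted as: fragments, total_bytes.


Max data per non-final fragment = floor((MTU - header)/8)*8 = floor((576 - 20)/8)*8 = floor(556/8)*8 = 552 B
Final fragment needs no 8-byte alignment: it can carry up to MTU - header = 556 B
Non-final fragments needed = ceil((payload - 556) / 552) = ceil(4584/552) = ceil(8.3043) = 9
Number of fragments = 9 + 1 = 10
Fragment sizes (data): 9 * 552 B + 172 B (last, 172 <= 556 OK)
Total bytes sent = payload + n_frags * header = 5140 + 10*20 = 5140 + 200 = 5340 B

10, 5340


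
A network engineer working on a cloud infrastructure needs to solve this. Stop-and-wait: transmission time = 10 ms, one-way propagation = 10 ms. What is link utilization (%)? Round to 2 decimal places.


Given: Ttrans = 10 ms, Tprop = 10 ms
RTT = 2 * Tprop = 2 * 10 = 20 ms
U = Ttrans / (Ttrans + RTT)
U = 10 / (10 + 20)
U = 10 / 30 = 0.333333
U% = 33.33%

33.33


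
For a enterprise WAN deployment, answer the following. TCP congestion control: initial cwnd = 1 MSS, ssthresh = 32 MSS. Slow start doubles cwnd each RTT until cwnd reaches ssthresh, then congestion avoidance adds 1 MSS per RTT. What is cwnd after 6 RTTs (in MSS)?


RTT 0: cwnd = 1 MSS (initial)
RTT 1: cwnd = 2 MSS (slow start, doubled)
RTT 2: cwnd = 4 MSS (slow start, doubled)
RTT 3: cwnd = 8 MSS (slow start, doubled)
RTT 4: cwnd = 16 MSS (slow start, doubled)
RTT 5: cwnd = 32 MSS (slow start, doubled)
RTT 6: cwnd = 33 MSS (congestion avoidance, +1)

33


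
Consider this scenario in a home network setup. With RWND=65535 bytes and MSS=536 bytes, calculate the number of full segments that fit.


Given: RWND = 65535 bytes, MSS = 536 bytes
Full segments = floor(RWND / MSS)
Full segments = floor(65535 / 536)
Full segments = floor(122.2668) = 122

122


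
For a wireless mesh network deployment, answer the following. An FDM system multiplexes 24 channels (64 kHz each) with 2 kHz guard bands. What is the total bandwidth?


Given: 24 channels, 64 kHz each, guard = 2 kHz
Channel bandwidth = 24 * 64 = 1536 kHz
Guard bands = 23 gaps * 2 kHz = 46 kHz
Total = 1536 + 46 = 1582 kHz

1582


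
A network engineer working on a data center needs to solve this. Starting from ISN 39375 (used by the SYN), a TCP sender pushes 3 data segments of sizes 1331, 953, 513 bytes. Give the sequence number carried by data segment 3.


The SYN occupies sequence number ISN = 39375, so the first data byte is ISN + 1 = 39376.
SEQ of data segment i = (ISN + 1) + sum of payload sizes of segments 1..i-1.
Segment 1: SEQ = 39376, payload = 1331 bytes
Segment 2: SEQ = 40707, payload = 953 bytes
Segment 3: SEQ = 41660, payload = 513 bytes
SEQ of segment 3 = 39376 + 1331 + 953 = 41660

41660


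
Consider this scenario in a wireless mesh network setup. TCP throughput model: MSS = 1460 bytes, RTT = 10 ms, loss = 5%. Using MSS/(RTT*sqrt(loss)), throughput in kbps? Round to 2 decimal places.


Given: MSS = 1460 bytes, RTT = 10 ms, loss = 5%
RTT in seconds = 10 / 1000 = 0.01
Loss rate = 5% = 0.05
sqrt(loss) = sqrt(0.05) = 0.223606797750
Throughput (bytes/s) = 1460 / (0.01 * 0.223606797750) = 652931.8494
Throughput (kbps) = 652931.8494 * 8 / 1000 = 5223.454795 -> 5223.45 kbps (2 dp)

5223.45


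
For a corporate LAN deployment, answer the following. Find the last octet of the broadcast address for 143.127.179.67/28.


Given: IP = 143.127.179.67, prefix = /28
Host bits = 32 - 28 = 4
Network last octet = 67 AND mask = 64
Host part size = 2^4 - 1 = 15
Broadcast last octet = 64 OR 15 = 79

79


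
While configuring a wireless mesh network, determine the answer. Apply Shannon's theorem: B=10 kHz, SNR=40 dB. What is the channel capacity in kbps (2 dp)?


Given: B = 10 kHz, SNR = 40 dB
SNR linear = 10^(40/10) = 10000
1 + SNR = 10001
log2(10001) = 13.2878566418
C = 10 * 1000 * 13.2878566418 = 132878.5664 bps
C = 132.878566 kbps -> 132.88 kbps (2 dp)

132.88


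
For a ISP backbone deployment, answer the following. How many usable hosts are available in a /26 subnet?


Given: subnet mask /26
Host bits = 32 - 26 = 6
Total addresses = 2^6 = 64
Usable hosts = 64 - 2 (network + broadcast) = 62

62


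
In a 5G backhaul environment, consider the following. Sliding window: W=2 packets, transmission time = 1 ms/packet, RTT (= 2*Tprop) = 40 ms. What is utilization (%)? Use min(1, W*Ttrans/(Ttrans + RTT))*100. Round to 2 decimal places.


Given: W = 2, Ttrans = 1 ms, RTT = 40 ms (= 2 * Tprop, Tprop = 20 ms)
Cycle time = Ttrans + RTT = 1 + 40 = 41 ms (first packet sent until its ACK returns)
W * Ttrans = 2 * 1 = 2 ms of sending per cycle
W * Ttrans / (Ttrans + RTT) = 2 / 41 = 0.048780
U = min(1, 0.048780) = 0.048780
U% = 4.88%

4.88


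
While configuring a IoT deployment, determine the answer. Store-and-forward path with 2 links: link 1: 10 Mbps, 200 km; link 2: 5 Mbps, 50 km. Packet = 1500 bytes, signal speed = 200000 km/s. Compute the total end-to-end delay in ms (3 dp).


Packet = 1500 bytes = 12000 bits. Store-and-forward: sum (t_trans + t_prop) per link.
Link 1: t_trans = 12000/(10*10^6) s = 1.2000 ms; t_prop = 200/200000 s = 1.0000 ms; subtotal = 2.2000 ms
Link 2: t_trans = 12000/(5*10^6) s = 2.4000 ms; t_prop = 50/200000 s = 0.2500 ms; subtotal = 2.6500 ms
End-to-end = 2.2000 + 2.6500 = 4.8500 ms -> 4.850 ms (3 dp)

4.850


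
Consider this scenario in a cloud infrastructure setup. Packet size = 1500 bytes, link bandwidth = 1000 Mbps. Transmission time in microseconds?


Given: packet = 1500 bytes, bandwidth = 1000 Mbps
Packet in bits = 1500 * 8 = 12000 bits
Bandwidth = 1000 * 10^6 = 1000000000 bps
Time = 12000 / 1000000000 seconds
Time in us = 12000 * 10^6 / 1000000000 = 12

12


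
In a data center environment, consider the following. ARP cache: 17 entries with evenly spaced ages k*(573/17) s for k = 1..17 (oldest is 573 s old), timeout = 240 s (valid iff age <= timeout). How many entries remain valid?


Ages are k * 573/17 s for k = 1..17 (spacing = 33.7059 s).
Entry k is valid iff k * 573/17 <= 240 iff k <= 17 * 240 / 573 = 7.1204
n_valid = floor(7.1204) = 7
(n_stale = 17 - 7 = 10)

7


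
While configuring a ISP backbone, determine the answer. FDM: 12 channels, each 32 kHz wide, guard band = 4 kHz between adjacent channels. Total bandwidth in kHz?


Given: 12 channels, 32 kHz each, guard = 4 kHz
Channel bandwidth = 12 * 32 = 384 kHz
Guard bands = 11 gaps * 4 kHz = 44 kHz
Total = 384 + 44 = 428 kHz

428


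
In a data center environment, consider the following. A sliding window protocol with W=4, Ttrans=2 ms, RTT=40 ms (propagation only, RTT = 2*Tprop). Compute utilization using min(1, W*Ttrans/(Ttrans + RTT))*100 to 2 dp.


Given: W = 4, Ttrans = 2 ms, RTT = 40 ms (= 2 * Tprop, Tprop = 20 ms)
Cycle time = Ttrans + RTT = 2 + 40 = 42 ms (first packet sent until its ACK returns)
W * Ttrans = 4 * 2 = 8 ms of sending per cycle
W * Ttrans / (Ttrans + RTT) = 8 / 42 = 0.190476
U = min(1, 0.190476) = 0.190476
U% = 19.05%

19.05


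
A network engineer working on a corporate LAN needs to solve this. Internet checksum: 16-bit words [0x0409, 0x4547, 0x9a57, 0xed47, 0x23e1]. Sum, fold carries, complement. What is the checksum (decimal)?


Given words: [0x0409, 0x4547, 0x9a57, 0xed47, 0x23e1]
Step 1: Sum all words
Raw sum = 1033 + 17735 + 39511 + 60743 + 9185 = 128207
Step 2: Fold carry: (62671 + 1) = 62672
One's complement = ~62672 & 0xFFFF = 2863

2863


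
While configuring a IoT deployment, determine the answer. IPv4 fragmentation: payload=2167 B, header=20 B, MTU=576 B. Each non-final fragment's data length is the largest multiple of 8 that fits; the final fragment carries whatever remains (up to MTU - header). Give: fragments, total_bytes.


Max data per non-final fragment = floor((MTU - header)/8)*8 = floor((576 - 20)/8)*8 = floor(556/8)*8 = 552 B
Final fragment needs no 8-byte alignment: it can carry up to MTU - header = 556 B
Non-final fragments needed = ceil((payload - 556) / 552) = ceil(1611/552) = ceil(2.9185) = 3
Number of fragments = 3 + 1 = 4
Fragment sizes (data): 3 * 552 B + 511 B (last, 511 <= 556 OK)
Total bytes sent = payload + n_frags * header = 2167 + 4*20 = 2167 + 80 = 2247 B

4, 2247


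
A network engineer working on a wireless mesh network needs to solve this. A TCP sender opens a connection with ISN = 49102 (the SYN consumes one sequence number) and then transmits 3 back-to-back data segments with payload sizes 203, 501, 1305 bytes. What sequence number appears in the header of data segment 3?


The SYN occupies sequence number ISN = 49102, so the first data byte is ISN + 1 = 49103.
SEQ of data segment i = (ISN + 1) + sum of payload sizes of segments 1..i-1.
Segment 1: SEQ = 49103, payload = 203 bytes
Segment 2: SEQ = 49306, payload = 501 bytes
Segment 3: SEQ = 49807, payload = 1305 bytes
SEQ of segment 3 = 49103 + 203 + 501 = 49807

49807


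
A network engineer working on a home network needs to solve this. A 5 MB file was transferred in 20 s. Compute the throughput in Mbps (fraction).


Given: file = 5 MB, time = 20 s
File in Mb = 5 * 8 = 40 Mb
Throughput = 40 / 20 Mbps
Throughput = 2 Mbps

2


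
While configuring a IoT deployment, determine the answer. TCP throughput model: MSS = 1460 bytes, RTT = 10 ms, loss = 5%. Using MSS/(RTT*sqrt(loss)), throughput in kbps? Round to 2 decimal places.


Given: MSS = 1460 bytes, RTT = 10 ms, loss = 5%
RTT in seconds = 10 / 1000 = 0.01
Loss rate = 5% = 0.05
sqrt(loss) = sqrt(0.05) = 0.223606797750
Throughput (bytes/s) = 1460 / (0.01 * 0.223606797750) = 652931.8494
Throughput (kbps) = 652931.8494 * 8 / 1000 = 5223.454795 -> 5223.45 kbps (2 dp)

5223.45


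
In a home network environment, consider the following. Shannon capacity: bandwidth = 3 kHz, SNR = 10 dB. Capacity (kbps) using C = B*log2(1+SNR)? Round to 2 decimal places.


Given: B = 3 kHz, SNR = 10 dB
SNR linear = 10^(10/10) = 10
1 + SNR = 11
log2(11) = 3.4594316186
C = 3 * 1000 * 3.4594316186 = 10378.2949 bps
C = 10.378295 kbps -> 10.38 kbps (2 dp)

10.38


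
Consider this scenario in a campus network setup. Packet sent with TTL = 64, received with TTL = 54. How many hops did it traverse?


Given: initial TTL = 64, received TTL = 54
Hops = initial TTL - received TTL
Hops = 64 - 54 = 10

10


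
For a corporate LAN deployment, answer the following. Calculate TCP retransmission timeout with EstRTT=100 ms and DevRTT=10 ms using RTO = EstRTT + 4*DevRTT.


Given: EstRTT = 100 ms, DevRTT = 10 ms
Timeout = EstRTT + 4 * DevRTT
4 * DevRTT = 4 * 10 = 40
Timeout = 100 + 40 = 140 ms

140


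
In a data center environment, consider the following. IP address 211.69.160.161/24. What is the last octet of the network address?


Given: IP = 211.69.160.161, prefix = /24
Subnet mask = 255.255.255.0
Last octet of IP: 161
Last octet of mask: 0
Network last octet = 161 AND 0 = 0

0


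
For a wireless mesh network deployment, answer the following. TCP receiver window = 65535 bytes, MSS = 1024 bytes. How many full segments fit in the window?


Given: RWND = 65535 bytes, MSS = 1024 bytes
Full segments = floor(RWND / MSS)
Full segments = floor(65535 / 1024)
Full segments = floor(63.999) = 63

63


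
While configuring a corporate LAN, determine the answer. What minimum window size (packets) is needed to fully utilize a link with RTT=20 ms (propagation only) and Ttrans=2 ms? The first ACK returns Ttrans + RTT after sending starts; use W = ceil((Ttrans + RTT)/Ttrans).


Given: Ttrans = 2 ms, RTT = 20 ms (= 2 * Tprop, Tprop = 10 ms)
Time until first ACK returns = Ttrans + RTT = 2 + 20 = 22 ms
Need W * Ttrans >= Ttrans + RTT  ->  W >= (Ttrans + RTT) / Ttrans
(Ttrans + RTT) / Ttrans = 22 / 2 = 11
W_min = ceil(11) = 11

11


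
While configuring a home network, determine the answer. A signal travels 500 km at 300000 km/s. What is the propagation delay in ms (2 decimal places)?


Given: distance = 500 km, speed = 300000 km/s
Delay = distance / speed = 500 / 300000 seconds
Delay in ms = 500 * 1000 / 300000
Delay = 1.6667 ms
Rounded to 2 dp = 1.67 ms

1.67


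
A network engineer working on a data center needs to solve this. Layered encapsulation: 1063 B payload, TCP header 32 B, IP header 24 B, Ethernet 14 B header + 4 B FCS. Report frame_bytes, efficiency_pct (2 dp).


TCP segment = 1063 + 32 = 1095 B
IP packet = 1095 + 24 = 1119 B
Ethernet frame = 1119 + 14 + 4 = 1137 B
Efficiency = app / frame = 1063 / 1137 = 0.934916 = 93.4916% -> 93.49% (2 dp)

1137, 93.49


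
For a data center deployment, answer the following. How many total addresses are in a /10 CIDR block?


Given: CIDR prefix /10
Host bits = 32 - 10 = 22
Total addresses = 2^22 = 4194304

4194304


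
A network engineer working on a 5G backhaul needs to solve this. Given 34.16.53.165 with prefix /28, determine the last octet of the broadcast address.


Given: IP = 34.16.53.165, prefix = /28
Host bits = 32 - 28 = 4
Network last octet = 165 AND mask = 160
Host part size = 2^4 - 1 = 15
Broadcast last octet = 160 OR 15 = 175

175


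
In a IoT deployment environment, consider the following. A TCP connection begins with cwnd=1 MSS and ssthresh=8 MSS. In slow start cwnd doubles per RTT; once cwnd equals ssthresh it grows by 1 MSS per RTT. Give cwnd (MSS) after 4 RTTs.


RTT 0: cwnd = 1 MSS (initial)
RTT 1: cwnd = 2 MSS (slow start, doubled)
RTT 2: cwnd = 4 MSS (slow start, doubled)
RTT 3: cwnd = 8 MSS (slow start, doubled)
RTT 4: cwnd = 9 MSS (congestion avoidance, +1)

9


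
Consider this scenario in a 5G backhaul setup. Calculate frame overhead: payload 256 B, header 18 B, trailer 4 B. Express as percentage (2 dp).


Given: payload = 256 B, header = 18 B, trailer = 4 B
Overhead bytes = header + trailer = 18 + 4 = 22
Total frame = payload + overhead = 256 + 22 = 278
Overhead % = 22 / 278 * 100 = 7.9137% -> 7.91% (2 dp)

7.91


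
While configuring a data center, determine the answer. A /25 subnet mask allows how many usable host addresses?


Given: subnet mask /25
Host bits = 32 - 25 = 7
Total addresses = 2^7 = 128
Usable hosts = 128 - 2 (network + broadcast) = 126

126


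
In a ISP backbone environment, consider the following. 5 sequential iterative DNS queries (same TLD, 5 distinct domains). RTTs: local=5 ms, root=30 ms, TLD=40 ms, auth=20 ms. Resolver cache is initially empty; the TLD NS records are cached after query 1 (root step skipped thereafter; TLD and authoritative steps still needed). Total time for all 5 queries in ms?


Lookup 1 (cold cache): local + root + TLD + auth = 5 + 30 + 40 + 20 = 95 ms
Lookups 2..5 (TLD NS cached -> skip root; new domain -> still ask TLD and auth): local + TLD + auth = 5 + 40 + 20 = 65 ms each
Remaining 4 lookups: 4 * 65 = 260 ms
Total = 95 + 260 = 355 ms

355


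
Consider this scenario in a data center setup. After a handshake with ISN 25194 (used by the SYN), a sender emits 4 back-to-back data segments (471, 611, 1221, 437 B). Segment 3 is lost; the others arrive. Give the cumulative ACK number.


SYN uses sequence number 25194; first data byte = ISN + 1 = 25195.
Segment 1: SEQ = 25195, len = 471 B, covers [25195, 25665]
Segment 2: SEQ = 25666, len = 611 B, covers [25666, 26276]
Segment 3: SEQ = 26277, len = 1221 B, covers [26277, 27497] [LOST]
Segment 4: SEQ = 27498, len = 437 B, covers [27498, 27934]
In-order data received: bytes [25195, 26276] (segments 1..2).
Segment 3 missing -> gap begins at byte 26277; later segments buffered out of order.
Cumulative ACK = next expected in-order byte = 25195 + 471 + 611 = 26277

26277


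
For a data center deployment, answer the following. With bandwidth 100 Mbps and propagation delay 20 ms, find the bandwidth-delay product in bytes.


Given: bandwidth = 100 Mbps, delay = 20 ms
BDP in bits = 100 * 10^6 * 20 / 1000
BDP in bits = 2000000
BDP in bytes = 2000000 / 8 = 250000

250000


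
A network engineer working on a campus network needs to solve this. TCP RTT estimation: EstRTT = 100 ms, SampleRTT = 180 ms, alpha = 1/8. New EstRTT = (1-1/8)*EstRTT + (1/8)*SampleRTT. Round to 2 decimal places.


Given: EstRTT = 100 ms, SampleRTT = 180 ms, alpha = 1/8
New EstRTT = (1 - alpha) * EstRTT + alpha * SampleRTT
(7/8) * 100 = 87.5
(1/8) * 180 = 22.5
New EstRTT = 87.5 + 22.5 = 110 ms -> 110.00 ms (2 dp)

110.00


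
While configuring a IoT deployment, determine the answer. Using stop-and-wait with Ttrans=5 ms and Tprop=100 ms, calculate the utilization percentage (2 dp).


Given: Ttrans = 5 ms, Tprop = 100 ms
RTT = 2 * Tprop = 2 * 100 = 200 ms
U = Ttrans / (Ttrans + RTT)
U = 5 / (5 + 200)
U = 5 / 205 = 0.02439
U% = 2.44%

2.44


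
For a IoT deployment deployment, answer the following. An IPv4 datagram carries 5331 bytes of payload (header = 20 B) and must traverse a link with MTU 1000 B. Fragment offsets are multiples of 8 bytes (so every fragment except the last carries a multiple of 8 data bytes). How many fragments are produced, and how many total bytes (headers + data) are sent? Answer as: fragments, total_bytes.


Max data per non-final fragment = floor((MTU - header)/8)*8 = floor((1000 - 20)/8)*8 = floor(980/8)*8 = 976 B
Final fragment needs no 8-byte alignment: it can carry up to MTU - header = 980 B
Non-final fragments needed = ceil((payload - 980) / 976) = ceil(4351/976) = ceil(4.4580) = 5
Number of fragments = 5 + 1 = 6
Fragment sizes (data): 5 * 976 B + 451 B (last, 451 <= 980 OK)
Total bytes sent = payload + n_frags * header = 5331 + 6*20 = 5331 + 120 = 5451 B

6, 5451


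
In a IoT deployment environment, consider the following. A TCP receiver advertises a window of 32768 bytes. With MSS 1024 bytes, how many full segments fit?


Given: RWND = 32768 bytes, MSS = 1024 bytes
Full segments = floor(RWND / MSS)
Full segments = floor(32768 / 1024)
Full segments = floor(32.0) = 32

32


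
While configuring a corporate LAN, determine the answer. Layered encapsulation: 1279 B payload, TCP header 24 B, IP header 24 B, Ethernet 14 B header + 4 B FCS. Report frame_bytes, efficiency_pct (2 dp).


TCP segment = 1279 + 24 = 1303 B
IP packet = 1303 + 24 = 1327 B
Ethernet frame = 1327 + 14 + 4 = 1345 B
Efficiency = app / frame = 1279 / 1345 = 0.950929 = 95.0929% -> 95.09% (2 dp)

1345, 95.09


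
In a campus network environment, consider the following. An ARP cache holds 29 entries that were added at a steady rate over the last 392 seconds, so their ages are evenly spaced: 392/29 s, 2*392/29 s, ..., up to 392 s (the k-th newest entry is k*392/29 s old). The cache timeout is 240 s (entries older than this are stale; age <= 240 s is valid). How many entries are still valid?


Ages are k * 392/29 s for k = 1..29 (spacing = 13.5172 s).
Entry k is valid iff k * 392/29 <= 240 iff k <= 29 * 240 / 392 = 17.7551
n_valid = floor(17.7551) = 17
(n_stale = 29 - 17 = 12)

17


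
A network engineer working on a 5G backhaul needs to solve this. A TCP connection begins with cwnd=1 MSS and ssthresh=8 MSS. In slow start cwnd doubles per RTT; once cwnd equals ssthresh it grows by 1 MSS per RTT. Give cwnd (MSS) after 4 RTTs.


RTT 0: cwnd = 1 MSS (initial)
RTT 1: cwnd = 2 MSS (slow start, doubled)
RTT 2: cwnd = 4 MSS (slow start, doubled)
RTT 3: cwnd = 8 MSS (slow start, doubled)
RTT 4: cwnd = 9 MSS (congestion avoidance, +1)

9


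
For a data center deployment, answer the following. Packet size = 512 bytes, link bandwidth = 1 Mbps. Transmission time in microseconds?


Given: packet = 512 bytes, bandwidth = 1 Mbps
Packet in bits = 512 * 8 = 4096 bits
Bandwidth = 1 * 10^6 = 1000000 bps
Time = 4096 / 1000000 seconds
Time in us = 4096 * 10^6 / 1000000 = 4096

4096


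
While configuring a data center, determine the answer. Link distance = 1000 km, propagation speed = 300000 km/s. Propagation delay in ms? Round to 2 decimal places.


Given: distance = 1000 km, speed = 300000 km/s
Delay = distance / speed = 1000 / 300000 seconds
Delay in ms = 1000 * 1000 / 300000
Delay = 3.3333 ms
Rounded to 2 dp = 3.33 ms

3.33
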